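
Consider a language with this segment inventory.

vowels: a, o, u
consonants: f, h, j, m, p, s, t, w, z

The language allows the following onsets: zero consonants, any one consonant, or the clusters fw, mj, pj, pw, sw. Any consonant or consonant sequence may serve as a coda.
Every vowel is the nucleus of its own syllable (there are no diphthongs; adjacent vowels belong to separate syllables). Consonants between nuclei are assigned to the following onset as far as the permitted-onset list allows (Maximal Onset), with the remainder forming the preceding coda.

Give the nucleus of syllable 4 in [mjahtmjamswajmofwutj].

The vowels are a, a, a, o, u — 5 nuclei, so 5 syllables.
The fourth nucleus (vowel 4 from the left) is /o/.

o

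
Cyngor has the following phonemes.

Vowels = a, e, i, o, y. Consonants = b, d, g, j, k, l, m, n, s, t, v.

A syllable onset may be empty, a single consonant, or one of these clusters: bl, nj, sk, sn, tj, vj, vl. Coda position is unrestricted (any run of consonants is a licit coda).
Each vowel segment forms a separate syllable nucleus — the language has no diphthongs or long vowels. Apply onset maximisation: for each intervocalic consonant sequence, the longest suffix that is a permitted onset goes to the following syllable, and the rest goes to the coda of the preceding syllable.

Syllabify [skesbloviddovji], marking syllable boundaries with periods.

Vowels present: e, o, i, o, i; each is a nucleus, giving 5 syllables.
V1 /e/ – V2 /o/: /sbl/ splits as /s/ + /bl/ (/bl/ is the longest suffix that is a licit onset).
V2 /o/ – V3 /i/: /v/ is a single consonant, so it becomes the next onset.
V3 /i/ – V4 /o/: /dd/ splits as /d/ + /d/ (/d/ is the longest suffix that is a licit onset).
V4 /o/ – V5 /i/: /vj/ — entire cluster is a permitted onset → onset /vj/, coda ∅.

skes.blo.vid.do.vji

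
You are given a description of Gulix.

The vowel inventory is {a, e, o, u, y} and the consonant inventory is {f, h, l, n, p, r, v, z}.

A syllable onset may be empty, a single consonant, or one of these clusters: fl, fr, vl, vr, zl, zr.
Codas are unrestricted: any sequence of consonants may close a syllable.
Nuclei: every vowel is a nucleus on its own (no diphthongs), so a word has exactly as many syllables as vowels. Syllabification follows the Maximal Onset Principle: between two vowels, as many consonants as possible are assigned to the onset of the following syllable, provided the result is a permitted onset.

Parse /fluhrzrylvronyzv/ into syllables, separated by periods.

Nuclei (vowels): u, y, o, y → 4 syllables.
Between /u/ (V1) and /y/ (V2): /hrzr/ splits as /hr/ + /zr/ (/zr/ is the longest suffix that is a licit onset).
Between /y/ (V2) and /o/ (V3): /lvr/ splits as /l/ + /vr/ (/vr/ is the longest suffix that is a licit onset).
Between /o/ (V3) and /y/ (V4): /n/ is a single consonant, so it becomes the next onset.

fluhr.zryl.vro.nyzv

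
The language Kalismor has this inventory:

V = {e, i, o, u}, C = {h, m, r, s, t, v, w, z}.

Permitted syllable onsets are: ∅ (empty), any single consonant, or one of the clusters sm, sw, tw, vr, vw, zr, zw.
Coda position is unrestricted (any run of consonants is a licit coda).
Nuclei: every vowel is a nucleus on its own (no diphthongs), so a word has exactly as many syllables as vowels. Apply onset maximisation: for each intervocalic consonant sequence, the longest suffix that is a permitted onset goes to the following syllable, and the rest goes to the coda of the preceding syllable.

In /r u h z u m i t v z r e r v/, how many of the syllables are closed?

Vowels present: u, u, i, e; each is a nucleus, giving 4 syllables.
/u…u/ gap (V1→V2): /hz/ — longest licit onset from the right is /z/, leaving /h/ as coda.
/u…i/ gap (V2→V3): just /m/ — single C goes to the following onset.
/i…e/ gap (V3→V4): /tvzr/ — longest licit onset from the right is /zr/, leaving /tv/ as coda.
Result: ruh.zu.mitv.zrerv.
Classifying each syllable: /ruh/ (closed), /zu/ (open), /mitv/ (closed), /zrerv/ (closed).
Closed syllables: 3.

3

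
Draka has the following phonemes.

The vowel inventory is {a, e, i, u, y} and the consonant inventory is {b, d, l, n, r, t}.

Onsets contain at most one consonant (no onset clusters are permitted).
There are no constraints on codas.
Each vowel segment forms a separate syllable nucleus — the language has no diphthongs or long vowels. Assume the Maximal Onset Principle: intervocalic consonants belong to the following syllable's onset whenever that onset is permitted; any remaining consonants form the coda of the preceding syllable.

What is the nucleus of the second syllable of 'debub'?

u

Vowels present: e, u; each is a nucleus, giving 2 syllables.
The second nucleus (vowel 2 from the left) is /u/.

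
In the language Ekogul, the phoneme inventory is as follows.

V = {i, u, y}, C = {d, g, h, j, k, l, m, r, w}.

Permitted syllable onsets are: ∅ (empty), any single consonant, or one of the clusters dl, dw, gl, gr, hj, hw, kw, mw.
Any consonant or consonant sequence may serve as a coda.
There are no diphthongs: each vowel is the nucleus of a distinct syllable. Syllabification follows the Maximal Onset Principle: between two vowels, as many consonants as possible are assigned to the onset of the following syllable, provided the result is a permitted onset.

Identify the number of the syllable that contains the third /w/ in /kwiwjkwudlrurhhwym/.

Vowels present: i, u, u, y; each is a nucleus, giving 4 syllables.
/i…u/ gap (V1→V2): /wjkw/; trying suffixes from longest down, /kw/ is the first permitted one, so coda /wj/ | onset /kw/.
/u…u/ gap (V2→V3): /dlr/ splits as /dl/ + /r/ (/r/ is the longest suffix that is a licit onset).
/u…y/ gap (V3→V4): /rhhw/ — longest licit onset from the right is /hw/, leaving /rh/ as coda.
Syllabification: kwiwj.kwudl.rurh.hwym.
The third /w/ is in the onset of syllable 2 (/kwudl/).

2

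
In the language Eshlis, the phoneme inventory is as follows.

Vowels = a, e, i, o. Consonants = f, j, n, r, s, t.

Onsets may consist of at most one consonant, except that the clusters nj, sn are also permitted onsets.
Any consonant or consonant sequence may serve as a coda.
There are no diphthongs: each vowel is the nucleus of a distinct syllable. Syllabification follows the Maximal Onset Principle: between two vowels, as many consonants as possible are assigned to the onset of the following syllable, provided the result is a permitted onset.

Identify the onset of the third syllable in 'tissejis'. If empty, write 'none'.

Nuclei (vowels): i, e, i → 3 syllables.
σ1/σ2 boundary: cluster /ss/ — the longest permitted-onset suffix is /s/; onset = /s/, preceding coda = /s/.
σ2/σ3 boundary: just /j/ — single C goes to the following onset.
Result: tis.se.jis.
Syllable 3 is /jis/: onset /j/, nucleus /i/, coda /s/.

j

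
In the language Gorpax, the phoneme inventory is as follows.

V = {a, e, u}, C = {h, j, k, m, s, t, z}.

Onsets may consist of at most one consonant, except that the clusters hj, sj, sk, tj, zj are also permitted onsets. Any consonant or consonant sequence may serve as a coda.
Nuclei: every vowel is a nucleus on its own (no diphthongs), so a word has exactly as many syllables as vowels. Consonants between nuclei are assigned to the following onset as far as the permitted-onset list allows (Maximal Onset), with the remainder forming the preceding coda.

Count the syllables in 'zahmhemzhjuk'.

3

Vowels present: a, e, u; each is a nucleus, giving 3 syllables.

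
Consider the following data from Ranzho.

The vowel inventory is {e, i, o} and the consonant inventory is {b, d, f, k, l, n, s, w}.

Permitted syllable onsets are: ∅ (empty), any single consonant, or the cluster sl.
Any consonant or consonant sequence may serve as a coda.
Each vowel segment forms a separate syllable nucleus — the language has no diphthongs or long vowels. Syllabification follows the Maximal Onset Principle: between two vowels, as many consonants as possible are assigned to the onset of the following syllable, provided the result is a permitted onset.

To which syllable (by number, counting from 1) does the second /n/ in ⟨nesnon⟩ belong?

2

Vowels present: e, o; each is a nucleus, giving 2 syllables.
Between /e/ (V1) and /o/ (V2): /sn/; trying suffixes from longest down, /n/ is the first permitted one, so coda /s/ | onset /n/.
Syllabification: nes.non.
The second /n/ is in the onset of syllable 2 (/non/).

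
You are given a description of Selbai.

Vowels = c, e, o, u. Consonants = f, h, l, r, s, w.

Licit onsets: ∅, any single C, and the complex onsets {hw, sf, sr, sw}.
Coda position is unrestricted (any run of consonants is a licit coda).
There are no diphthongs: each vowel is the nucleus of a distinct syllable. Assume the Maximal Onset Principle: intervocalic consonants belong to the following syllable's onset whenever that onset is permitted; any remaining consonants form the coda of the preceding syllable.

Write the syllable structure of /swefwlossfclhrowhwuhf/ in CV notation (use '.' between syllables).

Nuclei (vowels): e, o, c, o, u → 5 syllables.
Between /e/ (V1) and /o/ (V2): /fwl/ splits as /fw/ + /l/ (/l/ is the longest suffix that is a licit onset).
Between /o/ (V2) and /c/ (V3): /ssf/ splits as /s/ + /sf/ (/sf/ is the longest suffix that is a licit onset).
Between /c/ (V3) and /o/ (V4): /lhr/ — longest licit onset from the right is /r/, leaving /lh/ as coda.
Between /o/ (V4) and /u/ (V5): /whw/ splits as /w/ + /hw/ (/hw/ is the longest suffix that is a licit onset).
Putting it together: swefw.los.sfclh.row.hwuhf.
Mapping each syllable to C/V: /swefw/ → CCVCC, /los/ → CVC, /sfclh/ → CCVCC, /row/ → CVC, /hwuhf/ → CCVCC.

CCVCC.CVC.CCVCC.CVC.CCVCC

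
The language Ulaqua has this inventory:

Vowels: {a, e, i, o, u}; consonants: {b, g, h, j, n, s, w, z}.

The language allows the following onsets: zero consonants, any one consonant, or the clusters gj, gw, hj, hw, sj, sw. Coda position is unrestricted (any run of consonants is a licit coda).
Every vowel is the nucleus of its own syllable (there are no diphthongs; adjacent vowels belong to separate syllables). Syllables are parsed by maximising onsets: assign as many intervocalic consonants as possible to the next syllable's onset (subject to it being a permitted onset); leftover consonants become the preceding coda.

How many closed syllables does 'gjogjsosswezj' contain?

Nuclei (vowels): o, o, e → 3 syllables.
σ1/σ2 boundary: /gjs/ — longest licit onset from the right is /s/, leaving /gj/ as coda.
σ2/σ3 boundary: cluster /ssw/ — the longest permitted-onset suffix is /sw/; onset = /sw/, preceding coda = /s/.
Putting it together: gjogj.sos.swezj.
Classifying each syllable: /gjogj/ (closed), /sos/ (closed), /swezj/ (closed).
Closed syllables: 3.

3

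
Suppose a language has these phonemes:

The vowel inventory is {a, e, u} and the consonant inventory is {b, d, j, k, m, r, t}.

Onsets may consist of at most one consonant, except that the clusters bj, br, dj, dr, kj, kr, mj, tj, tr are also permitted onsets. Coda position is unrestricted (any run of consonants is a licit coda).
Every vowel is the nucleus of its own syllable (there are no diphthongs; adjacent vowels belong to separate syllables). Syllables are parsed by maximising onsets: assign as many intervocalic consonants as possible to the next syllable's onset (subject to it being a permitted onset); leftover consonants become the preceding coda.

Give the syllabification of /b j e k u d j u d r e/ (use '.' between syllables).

bje.ku.dju.dre

The vowels are e, u, u, e — 4 nuclei, so 4 syllables.
V1 /e/ – V2 /u/: /k/ is a single consonant, so it becomes the next onset.
V2 /u/ – V3 /u/: cluster /dj/ — /dj/ is itself a permitted onset, so the whole cluster goes right; preceding coda = ∅.
V3 /u/ – V4 /e/: cluster /dr/ — /dr/ is itself a permitted onset, so the whole cluster goes right; preceding coda = ∅.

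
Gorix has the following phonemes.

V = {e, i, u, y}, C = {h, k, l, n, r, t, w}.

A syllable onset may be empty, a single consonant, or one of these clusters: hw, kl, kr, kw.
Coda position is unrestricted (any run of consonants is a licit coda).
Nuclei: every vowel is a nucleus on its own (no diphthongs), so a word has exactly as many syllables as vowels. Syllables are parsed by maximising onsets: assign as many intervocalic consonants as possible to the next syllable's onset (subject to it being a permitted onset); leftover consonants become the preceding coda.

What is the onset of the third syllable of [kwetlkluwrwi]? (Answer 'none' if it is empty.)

Vowels present: e, u, i; each is a nucleus, giving 3 syllables.
/e…u/ gap (V1→V2): /tlkl/ splits as /tl/ + /kl/ (/kl/ is the longest suffix that is a licit onset).
/u…i/ gap (V2→V3): /wrw/; trying suffixes from longest down, /w/ is the first permitted one, so coda /wr/ | onset /w/.
Putting it together: kwetl.kluwr.wi.
Syllable 3 is /wi/: onset /w/, nucleus /i/, coda ∅.

w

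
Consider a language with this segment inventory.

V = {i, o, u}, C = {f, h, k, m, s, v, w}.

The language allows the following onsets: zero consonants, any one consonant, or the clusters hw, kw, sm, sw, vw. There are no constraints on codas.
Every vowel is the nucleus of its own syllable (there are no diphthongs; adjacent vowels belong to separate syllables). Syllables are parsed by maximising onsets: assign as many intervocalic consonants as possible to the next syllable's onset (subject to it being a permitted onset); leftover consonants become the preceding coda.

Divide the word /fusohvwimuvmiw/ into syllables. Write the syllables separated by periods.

fu.soh.vwi.muv.miw

Vowels present: u, o, i, u, i; each is a nucleus, giving 5 syllables.
Between /u/ (V1) and /o/ (V2): /s/ is a single consonant, so it becomes the next onset.
Between /o/ (V2) and /i/ (V3): /hvw/ splits as /h/ + /vw/ (/vw/ is the longest suffix that is a licit onset).
Between /i/ (V3) and /u/ (V4): /m/ is a single consonant, so it becomes the next onset.
Between /u/ (V4) and /i/ (V5): /vm/; trying suffixes from longest down, /m/ is the first permitted one, so coda /v/ | onset /m/.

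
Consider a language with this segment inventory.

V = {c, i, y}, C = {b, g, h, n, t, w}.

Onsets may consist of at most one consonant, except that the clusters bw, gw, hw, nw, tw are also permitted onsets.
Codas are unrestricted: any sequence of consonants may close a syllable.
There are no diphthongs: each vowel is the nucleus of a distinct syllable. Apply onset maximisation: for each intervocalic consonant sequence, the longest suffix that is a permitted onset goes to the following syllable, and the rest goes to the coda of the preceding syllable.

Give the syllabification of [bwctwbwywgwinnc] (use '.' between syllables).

bwctw.bwyw.gwin.nc

The vowels are c, y, i, c — 4 nuclei, so 4 syllables.
V1 /c/ – V2 /y/: /twbw/ splits as /tw/ + /bw/ (/bw/ is the longest suffix that is a licit onset).
V2 /y/ – V3 /i/: /wgw/; trying suffixes from longest down, /gw/ is the first permitted one, so coda /w/ | onset /gw/.
V3 /i/ – V4 /c/: /nn/; trying suffixes from longest down, /n/ is the first permitted one, so coda /n/ | onset /n/.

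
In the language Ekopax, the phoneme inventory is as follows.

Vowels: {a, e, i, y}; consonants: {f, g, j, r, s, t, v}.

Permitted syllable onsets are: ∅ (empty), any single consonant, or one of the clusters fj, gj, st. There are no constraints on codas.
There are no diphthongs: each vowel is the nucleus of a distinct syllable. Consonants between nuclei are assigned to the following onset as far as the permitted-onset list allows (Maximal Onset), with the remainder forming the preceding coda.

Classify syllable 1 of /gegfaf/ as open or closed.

Nuclei (vowels): e, a → 2 syllables.
/e…a/ gap (V1→V2): /gf/ splits as /g/ + /f/ (/f/ is the longest suffix that is a licit onset).
Putting it together: geg.faf.
Syllable 1 is /geg/ with coda /g/, so it is closed.

closed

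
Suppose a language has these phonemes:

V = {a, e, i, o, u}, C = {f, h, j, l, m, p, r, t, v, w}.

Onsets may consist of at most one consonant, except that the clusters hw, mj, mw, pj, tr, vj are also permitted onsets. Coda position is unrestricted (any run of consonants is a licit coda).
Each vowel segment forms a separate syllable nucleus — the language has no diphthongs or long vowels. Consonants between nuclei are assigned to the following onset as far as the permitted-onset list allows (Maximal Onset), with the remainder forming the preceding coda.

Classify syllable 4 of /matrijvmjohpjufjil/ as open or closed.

Vowels present: a, i, o, u, i; each is a nucleus, giving 5 syllables.
Between /a/ (V1) and /i/ (V2): /tr/ is a licit onset in full, so it all attaches to the next syllable.
Between /i/ (V2) and /o/ (V3): /jvmj/ — longest licit onset from the right is /mj/, leaving /jv/ as coda.
Between /o/ (V3) and /u/ (V4): /hpj/ — longest licit onset from the right is /pj/, leaving /h/ as coda.
Between /u/ (V4) and /i/ (V5): /fj/ splits as /f/ + /j/ (/j/ is the longest suffix that is a licit onset).
Result: ma.trijv.mjoh.pjuf.jil.
Syllable 4 is /pjuf/ with coda /f/, so it is closed.

closed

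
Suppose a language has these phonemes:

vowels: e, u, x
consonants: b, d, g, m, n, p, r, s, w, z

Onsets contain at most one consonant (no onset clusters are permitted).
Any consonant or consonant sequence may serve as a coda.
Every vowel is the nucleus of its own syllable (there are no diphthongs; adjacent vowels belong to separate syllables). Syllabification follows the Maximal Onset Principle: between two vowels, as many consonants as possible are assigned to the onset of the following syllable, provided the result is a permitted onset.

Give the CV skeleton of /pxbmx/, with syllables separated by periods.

CVC.CV

Nuclei (vowels): x, x → 2 syllables.
Between /x/ (V1) and /x/ (V2): cluster /bm/ — the longest permitted-onset suffix is /m/; onset = /m/, preceding coda = /b/.
Putting it together: pxb.mx.
Mapping each syllable to C/V: /pxb/ → CVC, /mx/ → CV.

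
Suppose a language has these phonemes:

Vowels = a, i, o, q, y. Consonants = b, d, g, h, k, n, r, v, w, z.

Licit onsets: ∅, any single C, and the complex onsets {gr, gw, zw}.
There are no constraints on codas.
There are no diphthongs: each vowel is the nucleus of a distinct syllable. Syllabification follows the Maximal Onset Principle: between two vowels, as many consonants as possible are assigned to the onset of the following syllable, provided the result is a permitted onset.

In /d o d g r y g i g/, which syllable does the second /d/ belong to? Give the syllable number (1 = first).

1

Vowels present: o, y, i; each is a nucleus, giving 3 syllables.
σ1/σ2 boundary: /dgr/ — longest licit onset from the right is /gr/, leaving /d/ as coda.
σ2/σ3 boundary: /g/ → onset of the next syllable (single consonants are always licit onsets).
Putting it together: dod.gry.gig.
The second /d/ is in the coda of syllable 1 (/dod/).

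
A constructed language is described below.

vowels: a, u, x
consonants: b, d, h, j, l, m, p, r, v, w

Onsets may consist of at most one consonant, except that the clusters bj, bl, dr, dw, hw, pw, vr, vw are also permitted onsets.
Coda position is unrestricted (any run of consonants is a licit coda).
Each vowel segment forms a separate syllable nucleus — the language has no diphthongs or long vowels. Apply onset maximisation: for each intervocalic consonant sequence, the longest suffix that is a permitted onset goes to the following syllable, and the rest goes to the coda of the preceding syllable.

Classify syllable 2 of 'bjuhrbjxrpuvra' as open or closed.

Vowels present: u, x, u, a; each is a nucleus, giving 4 syllables.
σ1/σ2 boundary: /hrbj/ splits as /hr/ + /bj/ (/bj/ is the longest suffix that is a licit onset).
σ2/σ3 boundary: cluster /rp/ — the longest permitted-onset suffix is /p/; onset = /p/, preceding coda = /r/.
σ3/σ4 boundary: /vr/ — entire cluster is a permitted onset → onset /vr/, coda ∅.
Putting it together: bjuhr.bjxr.pu.vra.
Syllable 2 is /bjxr/ with coda /r/, so it is closed.

closed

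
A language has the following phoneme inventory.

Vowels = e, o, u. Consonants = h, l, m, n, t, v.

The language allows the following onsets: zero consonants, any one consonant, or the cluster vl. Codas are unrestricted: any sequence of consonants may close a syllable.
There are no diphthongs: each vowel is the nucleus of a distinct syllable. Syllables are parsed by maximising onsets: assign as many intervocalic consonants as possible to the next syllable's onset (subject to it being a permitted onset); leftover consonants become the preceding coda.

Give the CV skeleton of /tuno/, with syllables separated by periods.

CV.CV

Vowels present: u, o; each is a nucleus, giving 2 syllables.
σ1/σ2 boundary: /n/ is a single consonant, so it becomes the next onset.
Putting it together: tu.no.
Mapping each syllable to C/V: /tu/ → CV, /no/ → CV.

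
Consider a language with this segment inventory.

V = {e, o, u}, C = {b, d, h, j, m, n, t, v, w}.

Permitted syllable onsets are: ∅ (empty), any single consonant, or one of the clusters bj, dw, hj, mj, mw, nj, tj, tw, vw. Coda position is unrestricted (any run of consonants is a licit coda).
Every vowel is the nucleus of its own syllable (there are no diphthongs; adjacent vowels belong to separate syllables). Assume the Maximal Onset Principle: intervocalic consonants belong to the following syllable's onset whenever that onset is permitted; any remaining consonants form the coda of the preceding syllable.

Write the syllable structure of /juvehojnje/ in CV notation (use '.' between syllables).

The vowels are u, e, o, e — 4 nuclei, so 4 syllables.
σ1/σ2 boundary: just /v/ — single C goes to the following onset.
σ2/σ3 boundary: just /h/ — single C goes to the following onset.
σ3/σ4 boundary: /jnj/; trying suffixes from longest down, /nj/ is the first permitted one, so coda /j/ | onset /nj/.
Putting it together: ju.ve.hoj.nje.
Mapping each syllable to C/V: /ju/ → CV, /ve/ → CV, /hoj/ → CVC, /nje/ → CCV.

CV.CV.CVC.CCV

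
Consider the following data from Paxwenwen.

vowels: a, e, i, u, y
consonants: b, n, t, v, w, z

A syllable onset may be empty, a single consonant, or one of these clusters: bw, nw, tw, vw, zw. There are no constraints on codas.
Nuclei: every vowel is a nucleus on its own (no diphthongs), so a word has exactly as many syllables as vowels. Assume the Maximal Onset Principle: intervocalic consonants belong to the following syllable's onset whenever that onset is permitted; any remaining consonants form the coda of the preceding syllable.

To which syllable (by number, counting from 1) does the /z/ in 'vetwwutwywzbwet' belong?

3

Vowels present: e, u, y, e; each is a nucleus, giving 4 syllables.
Between /e/ (V1) and /u/ (V2): cluster /tww/ — the longest permitted-onset suffix is /w/; onset = /w/, preceding coda = /tw/.
Between /u/ (V2) and /y/ (V3): cluster /tw/ — /tw/ is itself a permitted onset, so the whole cluster goes right; preceding coda = ∅.
Between /y/ (V3) and /e/ (V4): /wzbw/ splits as /wz/ + /bw/ (/bw/ is the longest suffix that is a licit onset).
Putting it together: vetw.wu.twywz.bwet.
The /z/ is in the coda of syllable 3 (/twywz/).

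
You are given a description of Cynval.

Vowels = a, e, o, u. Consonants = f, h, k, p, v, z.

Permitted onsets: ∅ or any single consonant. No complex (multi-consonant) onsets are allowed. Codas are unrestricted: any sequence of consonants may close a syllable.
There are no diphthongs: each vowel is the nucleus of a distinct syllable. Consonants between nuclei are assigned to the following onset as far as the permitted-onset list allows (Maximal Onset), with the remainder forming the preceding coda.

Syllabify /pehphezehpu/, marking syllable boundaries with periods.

pehp.he.zeh.pu

The vowels are e, e, e, u — 4 nuclei, so 4 syllables.
/e…e/ gap (V1→V2): /hph/ splits as /hp/ + /h/ (/h/ is the longest suffix that is a licit onset).
/e…e/ gap (V2→V3): /z/ is a single consonant, so it becomes the next onset.
/e…u/ gap (V3→V4): /hp/ splits as /h/ + /p/ (/p/ is the longest suffix that is a licit onset).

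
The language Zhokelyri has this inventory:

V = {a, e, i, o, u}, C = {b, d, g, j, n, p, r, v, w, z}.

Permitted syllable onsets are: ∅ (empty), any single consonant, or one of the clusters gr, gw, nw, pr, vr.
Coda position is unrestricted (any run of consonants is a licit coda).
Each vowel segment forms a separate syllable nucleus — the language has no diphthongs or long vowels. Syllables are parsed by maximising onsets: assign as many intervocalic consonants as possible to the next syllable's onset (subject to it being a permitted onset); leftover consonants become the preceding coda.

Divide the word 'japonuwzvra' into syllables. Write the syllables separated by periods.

Vowels present: a, o, u, a; each is a nucleus, giving 4 syllables.
Between /a/ (V1) and /o/ (V2): just /p/ — single C goes to the following onset.
Between /o/ (V2) and /u/ (V3): just /n/ — single C goes to the following onset.
Between /u/ (V3) and /a/ (V4): cluster /wzvr/ — the longest permitted-onset suffix is /vr/; onset = /vr/, preceding coda = /wz/.

ja.po.nuwz.vra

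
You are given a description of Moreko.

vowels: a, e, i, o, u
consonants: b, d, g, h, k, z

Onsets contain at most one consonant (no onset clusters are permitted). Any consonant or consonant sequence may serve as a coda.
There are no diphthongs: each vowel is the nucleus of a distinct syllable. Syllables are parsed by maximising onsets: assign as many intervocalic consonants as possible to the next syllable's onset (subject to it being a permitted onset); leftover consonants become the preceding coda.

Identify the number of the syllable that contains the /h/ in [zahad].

Nuclei (vowels): a, a → 2 syllables.
σ1/σ2 boundary: /h/ → onset of the next syllable (single consonants are always licit onsets).
Result: za.had.
The /h/ is in the onset of syllable 2 (/had/).

2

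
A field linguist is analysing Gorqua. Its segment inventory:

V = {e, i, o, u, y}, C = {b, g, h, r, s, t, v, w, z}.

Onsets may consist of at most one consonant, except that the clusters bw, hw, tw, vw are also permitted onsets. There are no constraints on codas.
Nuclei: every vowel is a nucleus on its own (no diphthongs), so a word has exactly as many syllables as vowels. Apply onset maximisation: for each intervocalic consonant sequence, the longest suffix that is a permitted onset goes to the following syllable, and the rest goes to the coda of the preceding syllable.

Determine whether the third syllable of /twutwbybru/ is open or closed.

Nuclei (vowels): u, y, u → 3 syllables.
/u…y/ gap (V1→V2): cluster /twb/ — the longest permitted-onset suffix is /b/; onset = /b/, preceding coda = /tw/.
/y…u/ gap (V2→V3): /br/; trying suffixes from longest down, /r/ is the first permitted one, so coda /b/ | onset /r/.
Putting it together: twutw.byb.ru.
Syllable 3 is /ru/; it ends in its nucleus with no coda, so it is open.

open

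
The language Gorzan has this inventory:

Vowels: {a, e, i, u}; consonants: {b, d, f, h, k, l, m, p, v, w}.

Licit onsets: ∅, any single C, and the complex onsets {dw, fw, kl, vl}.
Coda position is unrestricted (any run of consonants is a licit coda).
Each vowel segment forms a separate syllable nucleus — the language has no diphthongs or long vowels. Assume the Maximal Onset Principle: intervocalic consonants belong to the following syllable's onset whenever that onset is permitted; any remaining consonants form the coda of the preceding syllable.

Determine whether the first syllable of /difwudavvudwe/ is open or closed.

Nuclei (vowels): i, u, a, u, e → 5 syllables.
σ1/σ2 boundary: /fw/ — entire cluster is a permitted onset → onset /fw/, coda ∅.
σ2/σ3 boundary: just /d/ — single C goes to the following onset.
σ3/σ4 boundary: /vv/ — longest licit onset from the right is /v/, leaving /v/ as coda.
σ4/σ5 boundary: cluster /dw/ — /dw/ is itself a permitted onset, so the whole cluster goes right; preceding coda = ∅.
Result: di.fwu.dav.vu.dwe.
Syllable 1 is /di/; it ends in its nucleus with no coda, so it is open.

open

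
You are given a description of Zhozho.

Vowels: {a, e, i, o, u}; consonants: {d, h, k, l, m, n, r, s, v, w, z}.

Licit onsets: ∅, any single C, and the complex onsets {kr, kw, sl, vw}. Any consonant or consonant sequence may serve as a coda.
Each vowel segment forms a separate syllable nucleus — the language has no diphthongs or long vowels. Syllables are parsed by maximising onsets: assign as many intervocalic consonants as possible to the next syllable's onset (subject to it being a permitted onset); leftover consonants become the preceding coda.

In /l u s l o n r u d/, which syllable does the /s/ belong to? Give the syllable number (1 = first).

Nuclei (vowels): u, o, u → 3 syllables.
/u…o/ gap (V1→V2): /sl/ is a licit onset in full, so it all attaches to the next syllable.
/o…u/ gap (V2→V3): /nr/ splits as /n/ + /r/ (/r/ is the longest suffix that is a licit onset).
Putting it together: lu.slon.rud.
The /s/ is in the onset of syllable 2 (/slon/).

2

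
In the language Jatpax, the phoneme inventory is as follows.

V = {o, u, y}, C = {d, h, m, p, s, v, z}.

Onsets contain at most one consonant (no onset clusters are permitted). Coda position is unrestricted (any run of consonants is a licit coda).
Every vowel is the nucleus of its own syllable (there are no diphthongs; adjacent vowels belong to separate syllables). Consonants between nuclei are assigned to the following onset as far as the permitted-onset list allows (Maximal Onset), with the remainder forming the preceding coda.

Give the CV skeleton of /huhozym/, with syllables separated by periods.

CV.CV.CVC

The vowels are u, o, y — 3 nuclei, so 3 syllables.
/u…o/ gap (V1→V2): /h/ is a single consonant, so it becomes the next onset.
/o…y/ gap (V2→V3): just /z/ — single C goes to the following onset.
Result: hu.ho.zym.
Mapping each syllable to C/V: /hu/ → CV, /ho/ → CV, /zym/ → CVC.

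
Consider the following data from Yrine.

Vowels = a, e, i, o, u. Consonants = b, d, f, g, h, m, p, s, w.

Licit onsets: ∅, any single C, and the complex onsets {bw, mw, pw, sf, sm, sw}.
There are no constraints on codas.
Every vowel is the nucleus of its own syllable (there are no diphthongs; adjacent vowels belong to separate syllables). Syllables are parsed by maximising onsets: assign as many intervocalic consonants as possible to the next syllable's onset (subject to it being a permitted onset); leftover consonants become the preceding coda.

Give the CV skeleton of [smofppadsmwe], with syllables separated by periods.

CCVCC.CVCC.CCV

Vowels present: o, a, e; each is a nucleus, giving 3 syllables.
σ1/σ2 boundary: cluster /fpp/ — the longest permitted-onset suffix is /p/; onset = /p/, preceding coda = /fp/.
σ2/σ3 boundary: cluster /dsmw/ — the longest permitted-onset suffix is /mw/; onset = /mw/, preceding coda = /ds/.
Putting it together: smofp.pads.mwe.
Mapping each syllable to C/V: /smofp/ → CCVCC, /pads/ → CVCC, /mwe/ → CCV.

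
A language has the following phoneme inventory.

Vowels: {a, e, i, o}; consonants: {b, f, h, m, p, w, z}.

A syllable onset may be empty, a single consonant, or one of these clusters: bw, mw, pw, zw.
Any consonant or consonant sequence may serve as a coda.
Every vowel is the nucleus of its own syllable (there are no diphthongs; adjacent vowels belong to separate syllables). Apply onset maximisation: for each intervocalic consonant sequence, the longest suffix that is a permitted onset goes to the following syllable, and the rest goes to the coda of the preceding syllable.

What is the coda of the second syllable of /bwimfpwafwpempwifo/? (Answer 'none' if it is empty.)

Vowels present: i, a, e, i, o; each is a nucleus, giving 5 syllables.
σ1/σ2 boundary: /mfpw/; trying suffixes from longest down, /pw/ is the first permitted one, so coda /mf/ | onset /pw/.
σ2/σ3 boundary: cluster /fwp/ — the longest permitted-onset suffix is /p/; onset = /p/, preceding coda = /fw/.
σ3/σ4 boundary: cluster /mpw/ — the longest permitted-onset suffix is /pw/; onset = /pw/, preceding coda = /m/.
σ4/σ5 boundary: just /f/ — single C goes to the following onset.
So the parse is bwimf.pwafw.pem.pwi.fo.
Syllable 2 is /pwafw/: onset /pw/, nucleus /a/, coda /fw/.

fw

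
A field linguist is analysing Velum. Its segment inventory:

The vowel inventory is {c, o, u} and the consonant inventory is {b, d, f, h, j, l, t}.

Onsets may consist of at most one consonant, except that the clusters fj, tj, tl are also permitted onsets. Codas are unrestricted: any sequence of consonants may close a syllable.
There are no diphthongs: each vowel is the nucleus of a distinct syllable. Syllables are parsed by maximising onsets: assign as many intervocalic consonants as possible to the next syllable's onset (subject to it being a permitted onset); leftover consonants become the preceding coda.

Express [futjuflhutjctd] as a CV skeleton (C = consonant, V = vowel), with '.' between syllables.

Nuclei (vowels): u, u, u, c → 4 syllables.
V1 /u/ – V2 /u/: /tj/ — entire cluster is a permitted onset → onset /tj/, coda ∅.
V2 /u/ – V3 /u/: cluster /flh/ — the longest permitted-onset suffix is /h/; onset = /h/, preceding coda = /fl/.
V3 /u/ – V4 /c/: cluster /tj/ — /tj/ is itself a permitted onset, so the whole cluster goes right; preceding coda = ∅.
So the parse is fu.tjufl.hu.tjctd.
Mapping each syllable to C/V: /fu/ → CV, /tjufl/ → CCVCC, /hu/ → CV, /tjctd/ → CCVCC.

CV.CCVCC.CV.CCVCC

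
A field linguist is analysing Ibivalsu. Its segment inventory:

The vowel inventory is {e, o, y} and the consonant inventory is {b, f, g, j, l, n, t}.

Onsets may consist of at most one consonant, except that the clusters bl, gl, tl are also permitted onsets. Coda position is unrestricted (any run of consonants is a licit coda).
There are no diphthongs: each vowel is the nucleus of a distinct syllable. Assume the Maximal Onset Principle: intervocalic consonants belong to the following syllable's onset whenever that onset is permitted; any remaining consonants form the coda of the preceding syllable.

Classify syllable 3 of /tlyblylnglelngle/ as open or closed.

Vowels present: y, y, e, e; each is a nucleus, giving 4 syllables.
Between /y/ (V1) and /y/ (V2): cluster /bl/ — /bl/ is itself a permitted onset, so the whole cluster goes right; preceding coda = ∅.
Between /y/ (V2) and /e/ (V3): /lngl/; trying suffixes from longest down, /gl/ is the first permitted one, so coda /ln/ | onset /gl/.
Between /e/ (V3) and /e/ (V4): /lngl/ splits as /ln/ + /gl/ (/gl/ is the longest suffix that is a licit onset).
So the parse is tly.blyln.gleln.gle.
Syllable 3 is /gleln/ with coda /ln/, so it is closed.

closed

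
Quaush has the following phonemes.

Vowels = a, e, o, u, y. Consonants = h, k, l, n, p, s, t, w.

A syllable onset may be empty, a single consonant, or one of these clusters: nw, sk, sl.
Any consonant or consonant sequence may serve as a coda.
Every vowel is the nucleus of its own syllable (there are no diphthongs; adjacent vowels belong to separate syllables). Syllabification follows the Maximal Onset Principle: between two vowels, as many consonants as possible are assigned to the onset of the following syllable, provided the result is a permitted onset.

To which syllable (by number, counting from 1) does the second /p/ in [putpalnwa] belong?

2

Vowels present: u, a, a; each is a nucleus, giving 3 syllables.
Between /u/ (V1) and /a/ (V2): /tp/ — longest licit onset from the right is /p/, leaving /t/ as coda.
Between /a/ (V2) and /a/ (V3): /lnw/ — longest licit onset from the right is /nw/, leaving /l/ as coda.
Result: put.pal.nwa.
The second /p/ is in the onset of syllable 2 (/pal/).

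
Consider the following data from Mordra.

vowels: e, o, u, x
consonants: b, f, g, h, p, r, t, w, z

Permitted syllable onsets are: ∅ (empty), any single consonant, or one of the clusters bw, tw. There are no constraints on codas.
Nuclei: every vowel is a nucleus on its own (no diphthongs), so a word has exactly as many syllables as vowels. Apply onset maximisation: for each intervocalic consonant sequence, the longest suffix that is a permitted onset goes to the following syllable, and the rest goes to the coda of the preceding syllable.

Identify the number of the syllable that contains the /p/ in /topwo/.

1

Nuclei (vowels): o, o → 2 syllables.
V1 /o/ – V2 /o/: /pw/ — longest licit onset from the right is /w/, leaving /p/ as coda.
Result: top.wo.
The /p/ is in the coda of syllable 1 (/top/).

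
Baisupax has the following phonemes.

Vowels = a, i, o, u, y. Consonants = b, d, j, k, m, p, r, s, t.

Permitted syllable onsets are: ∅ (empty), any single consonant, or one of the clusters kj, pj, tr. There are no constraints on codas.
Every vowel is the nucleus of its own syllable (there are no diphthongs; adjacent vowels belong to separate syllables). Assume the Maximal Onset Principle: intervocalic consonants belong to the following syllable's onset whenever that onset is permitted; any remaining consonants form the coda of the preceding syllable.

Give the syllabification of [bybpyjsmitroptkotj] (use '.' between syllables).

byb.pyjs.mi.tropt.kotj

Nuclei (vowels): y, y, i, o, o → 5 syllables.
Between /y/ (V1) and /y/ (V2): /bp/; trying suffixes from longest down, /p/ is the first permitted one, so coda /b/ | onset /p/.
Between /y/ (V2) and /i/ (V3): /jsm/; trying suffixes from longest down, /m/ is the first permitted one, so coda /js/ | onset /m/.
Between /i/ (V3) and /o/ (V4): /tr/ is a licit onset in full, so it all attaches to the next syllable.
Between /o/ (V4) and /o/ (V5): /ptk/ — longest licit onset from the right is /k/, leaving /pt/ as coda.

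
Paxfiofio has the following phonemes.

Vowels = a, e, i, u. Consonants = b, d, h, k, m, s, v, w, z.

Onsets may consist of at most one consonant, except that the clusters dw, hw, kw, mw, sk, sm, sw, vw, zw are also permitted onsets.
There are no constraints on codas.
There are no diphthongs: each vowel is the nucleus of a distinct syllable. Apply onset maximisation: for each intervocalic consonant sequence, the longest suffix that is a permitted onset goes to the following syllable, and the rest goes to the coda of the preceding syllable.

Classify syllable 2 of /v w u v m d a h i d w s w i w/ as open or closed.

Nuclei (vowels): u, a, i, i → 4 syllables.
/u…a/ gap (V1→V2): /vmd/; trying suffixes from longest down, /d/ is the first permitted one, so coda /vm/ | onset /d/.
/a…i/ gap (V2→V3): /h/ → onset of the next syllable (single consonants are always licit onsets).
/i…i/ gap (V3→V4): /dwsw/ — longest licit onset from the right is /sw/, leaving /dw/ as coda.
Syllabification: vwuvm.da.hidw.swiw.
Syllable 2 is /da/; it ends in its nucleus with no coda, so it is open.

open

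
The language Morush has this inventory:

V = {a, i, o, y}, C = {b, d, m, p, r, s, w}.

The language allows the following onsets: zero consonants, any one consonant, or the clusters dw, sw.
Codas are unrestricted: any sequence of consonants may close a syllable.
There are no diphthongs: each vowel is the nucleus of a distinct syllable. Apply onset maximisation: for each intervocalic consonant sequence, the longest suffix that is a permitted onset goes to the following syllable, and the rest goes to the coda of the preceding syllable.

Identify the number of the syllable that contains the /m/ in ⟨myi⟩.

Vowels present: y, i; each is a nucleus, giving 2 syllables.
σ1/σ2 boundary: hiatus — the boundary sits between the two vowels.
Result: my.i.
The /m/ is in the onset of syllable 1 (/my/).

1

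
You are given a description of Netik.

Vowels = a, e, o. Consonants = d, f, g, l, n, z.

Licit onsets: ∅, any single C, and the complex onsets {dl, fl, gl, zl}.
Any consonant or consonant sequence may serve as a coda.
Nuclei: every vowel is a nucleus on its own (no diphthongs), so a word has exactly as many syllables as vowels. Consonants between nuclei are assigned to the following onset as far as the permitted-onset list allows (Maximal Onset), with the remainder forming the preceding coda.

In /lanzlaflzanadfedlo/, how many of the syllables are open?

Vowels present: a, a, a, a, e, o; each is a nucleus, giving 6 syllables.
σ1/σ2 boundary: /nzl/; trying suffixes from longest down, /zl/ is the first permitted one, so coda /n/ | onset /zl/.
σ2/σ3 boundary: cluster /flz/ — the longest permitted-onset suffix is /z/; onset = /z/, preceding coda = /fl/.
σ3/σ4 boundary: /n/ is a single consonant, so it becomes the next onset.
σ4/σ5 boundary: /df/ — longest licit onset from the right is /f/, leaving /d/ as coda.
σ5/σ6 boundary: /dl/ is a licit onset in full, so it all attaches to the next syllable.
Putting it together: lan.zlafl.za.nad.fe.dlo.
Classifying each syllable: /lan/ (closed), /zlafl/ (closed), /za/ (open), /nad/ (closed), /fe/ (open), /dlo/ (open).
Open syllables: 3.

3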